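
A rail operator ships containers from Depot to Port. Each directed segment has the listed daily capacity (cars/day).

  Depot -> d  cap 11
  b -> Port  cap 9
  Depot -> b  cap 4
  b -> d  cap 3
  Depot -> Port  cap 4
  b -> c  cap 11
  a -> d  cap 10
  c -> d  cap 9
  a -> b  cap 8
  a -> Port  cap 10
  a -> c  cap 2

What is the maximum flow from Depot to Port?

8

Augment Depot→Port: bottleneck 4, flow now 4.
Augment Depot→b→Port: bottleneck 4, flow now 8.
No augmenting path remains; maximum flow = 8.
In the residual graph, reachable from Depot: {Depot, d}.
Min-cut edges: Depot→b (4), Depot→Port (4); capacity 4 + 4 = 8.
This cut is saturated, so no flow can exceed 8.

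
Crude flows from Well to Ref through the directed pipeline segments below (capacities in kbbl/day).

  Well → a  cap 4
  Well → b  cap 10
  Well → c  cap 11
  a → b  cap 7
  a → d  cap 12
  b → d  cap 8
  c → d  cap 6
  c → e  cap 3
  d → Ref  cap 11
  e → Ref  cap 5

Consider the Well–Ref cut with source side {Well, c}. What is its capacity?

Edges leaving {Well, c}: Well→a (4), Well→b (10), c→d (6), c→e (3).
Cut capacity = 4 + 10 + 6 + 3 = 23.

23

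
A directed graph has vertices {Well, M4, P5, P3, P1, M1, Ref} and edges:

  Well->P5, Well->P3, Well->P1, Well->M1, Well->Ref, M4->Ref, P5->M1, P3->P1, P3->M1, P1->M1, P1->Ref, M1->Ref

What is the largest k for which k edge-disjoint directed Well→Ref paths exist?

Assign every edge capacity 1; by Menger, the answer equals the max flow.
Path Well→Ref (+1); total 1.
Path Well→P1→Ref (+1); total 2.
Path Well→M1→Ref (+1); total 3.
No residual Well→Ref path; max flow = 3.
Certifying cut of size 3: {M1→Ref, P1→Ref, Well→Ref}.

3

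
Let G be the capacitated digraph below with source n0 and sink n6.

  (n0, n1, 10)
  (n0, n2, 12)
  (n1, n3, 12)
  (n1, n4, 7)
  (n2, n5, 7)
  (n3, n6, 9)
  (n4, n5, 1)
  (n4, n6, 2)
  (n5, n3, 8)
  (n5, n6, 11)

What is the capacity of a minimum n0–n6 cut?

Augment n0→n1→n3→n6: bottleneck 9, flow now 9.
Augment n0→n1→n4→n6: bottleneck 1, flow now 10.
Augment n0→n2→n5→n6: bottleneck 7, flow now 17.
No augmenting path remains; maximum flow = 17.
By max-flow min-cut, the minimum cut capacity equals the max flow.
In the residual graph, reachable from n0: {n0, n2}.
Min-cut edges: n0→n1 (10), n2→n5 (7); capacity 10 + 7 = 17.

17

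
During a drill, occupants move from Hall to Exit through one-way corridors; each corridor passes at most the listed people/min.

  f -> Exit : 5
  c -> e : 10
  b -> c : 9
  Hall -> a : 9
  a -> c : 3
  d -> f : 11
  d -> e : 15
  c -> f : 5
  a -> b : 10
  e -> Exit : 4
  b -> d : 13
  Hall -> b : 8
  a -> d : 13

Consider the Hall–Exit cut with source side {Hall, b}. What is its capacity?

31

Edges leaving {Hall, b}: Hall→a (9), b→c (9), b→d (13).
Cut capacity = 9 + 9 + 13 = 31.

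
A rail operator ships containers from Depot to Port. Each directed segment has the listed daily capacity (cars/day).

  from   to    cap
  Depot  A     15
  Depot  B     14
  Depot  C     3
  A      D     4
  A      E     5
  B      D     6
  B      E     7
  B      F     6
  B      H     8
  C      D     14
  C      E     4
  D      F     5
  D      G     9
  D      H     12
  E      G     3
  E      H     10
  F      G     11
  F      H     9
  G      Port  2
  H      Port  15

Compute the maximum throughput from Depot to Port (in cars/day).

17

Augment Depot→B→H→Port: bottleneck 8, flow now 8.
Augment Depot→A→D→G→Port: bottleneck 2, flow now 10.
Augment Depot→A→D→H→Port: bottleneck 2, flow now 12.
Augment Depot→A→E→H→Port: bottleneck 5, flow now 17.
No augmenting path remains; maximum flow = 17.
In the residual graph, reachable from Depot: {Depot, A, B, C, D, E, F, G, H}.
Min-cut edges: G→Port (2), H→Port (15); capacity 2 + 15 = 17.
This cut is saturated, so no flow can exceed 17.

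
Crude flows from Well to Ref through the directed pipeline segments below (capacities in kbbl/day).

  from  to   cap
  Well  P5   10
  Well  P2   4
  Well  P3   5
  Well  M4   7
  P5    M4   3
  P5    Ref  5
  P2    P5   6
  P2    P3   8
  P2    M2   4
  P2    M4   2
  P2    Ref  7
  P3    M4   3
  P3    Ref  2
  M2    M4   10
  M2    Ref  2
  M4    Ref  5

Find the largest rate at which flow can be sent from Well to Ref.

16

Augment Well→P5→Ref: bottleneck 5, flow now 5.
Augment Well→P2→Ref: bottleneck 4, flow now 9.
Augment Well→P3→Ref: bottleneck 2, flow now 11.
Augment Well→M4→Ref: bottleneck 5, flow now 16.
No augmenting path remains; maximum flow = 16.
In the residual graph, reachable from Well: {Well, P5, P3, M4}.
Min-cut edges: Well→P2 (4), P5→Ref (5), P3→Ref (2), M4→Ref (5); capacity 4 + 5 + 2 + 5 = 16.
This cut is saturated, so no flow can exceed 16.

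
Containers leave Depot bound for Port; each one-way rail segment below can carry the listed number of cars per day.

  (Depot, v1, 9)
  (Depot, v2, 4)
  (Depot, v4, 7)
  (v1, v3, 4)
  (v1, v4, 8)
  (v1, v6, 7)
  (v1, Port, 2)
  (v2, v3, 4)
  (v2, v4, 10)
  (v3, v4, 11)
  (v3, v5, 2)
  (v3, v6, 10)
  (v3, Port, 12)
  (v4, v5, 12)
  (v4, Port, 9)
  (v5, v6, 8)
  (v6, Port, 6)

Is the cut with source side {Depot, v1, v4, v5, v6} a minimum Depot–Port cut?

No — its capacity is 25, but the minimum cut has capacity 20.

Given cut capacity: 4 + 4 + 2 + 9 + 6 = 25.
Augment Depot→v1→Port: bottleneck 2, flow now 2.
Augment Depot→v4→Port: bottleneck 7, flow now 9.
Augment Depot→v1→v3→Port: bottleneck 4, flow now 13.
Augment Depot→v1→v4→Port: bottleneck 2, flow now 15.
Augment Depot→v1→v6→Port: bottleneck 1, flow now 16.
Augment Depot→v2→v3→Port: bottleneck 4, flow now 20.
No augmenting path remains; maximum flow = 20.
In the residual graph, reachable from Depot: {Depot}.
Min-cut edges: Depot→v1 (9), Depot→v2 (4), Depot→v4 (7); capacity 9 + 4 + 7 = 20.
Cut capacity 25 exceeds the max flow 20, so it is not minimum.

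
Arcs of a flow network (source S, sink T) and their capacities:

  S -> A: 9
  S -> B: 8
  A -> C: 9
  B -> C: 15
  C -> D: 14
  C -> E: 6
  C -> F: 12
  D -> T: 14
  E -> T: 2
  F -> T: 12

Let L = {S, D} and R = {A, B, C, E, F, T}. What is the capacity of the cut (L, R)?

Edges leaving {S, D}: S→A (9), S→B (8), D→T (14).
Cut capacity = 9 + 8 + 14 = 31.

31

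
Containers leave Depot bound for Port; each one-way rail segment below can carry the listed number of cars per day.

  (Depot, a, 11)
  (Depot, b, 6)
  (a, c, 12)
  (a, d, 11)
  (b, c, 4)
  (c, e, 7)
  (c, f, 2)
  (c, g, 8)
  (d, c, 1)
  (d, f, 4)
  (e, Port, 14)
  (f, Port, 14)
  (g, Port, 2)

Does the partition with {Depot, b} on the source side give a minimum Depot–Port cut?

Given cut capacity: 11 + 4 = 15.
Augment Depot→a→c→e→Port: bottleneck 7, flow now 7.
Augment Depot→a→c→f→Port: bottleneck 2, flow now 9.
Augment Depot→a→c→g→Port: bottleneck 2, flow now 11.
Augment Depot→b→c→a→d→f→Port: bottleneck 4, flow now 15. (uses reverse residual edge)
No augmenting path remains; maximum flow = 15.
Cut capacity 15 equals the max flow, so it is a minimum cut.

Yes — it is a minimum cut (capacity 15).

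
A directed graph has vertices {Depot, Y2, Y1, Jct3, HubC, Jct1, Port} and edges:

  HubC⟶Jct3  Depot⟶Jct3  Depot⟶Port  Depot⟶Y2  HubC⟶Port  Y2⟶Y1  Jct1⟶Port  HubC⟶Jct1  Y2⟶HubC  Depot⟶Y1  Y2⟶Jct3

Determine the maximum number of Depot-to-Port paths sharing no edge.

Assign every edge capacity 1; by Menger, the answer equals the max flow.
Path Depot→Port (+1); total 1.
Path Depot→Y2→HubC→Port (+1); total 2.
No residual Depot→Port path; max flow = 2.
Certifying cut of size 2: {Depot→Port, Depot→Y2}.

2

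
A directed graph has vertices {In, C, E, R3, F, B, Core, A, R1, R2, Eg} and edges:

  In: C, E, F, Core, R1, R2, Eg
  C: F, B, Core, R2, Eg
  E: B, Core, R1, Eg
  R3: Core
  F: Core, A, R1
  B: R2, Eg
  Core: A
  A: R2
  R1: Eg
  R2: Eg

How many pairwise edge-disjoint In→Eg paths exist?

Assign every edge capacity 1; by Menger, the answer equals the max flow.
Path In→Eg (+1); total 1.
Path In→C→Eg (+1); total 2.
Path In→E→Eg (+1); total 3.
Path In→R1→Eg (+1); total 4.
Path In→R2→Eg (+1); total 5.
No residual In→Eg path; max flow = 5.
Certifying cut of size 5: {In→C, In→E, In→Eg, R1→Eg, R2→Eg}.

5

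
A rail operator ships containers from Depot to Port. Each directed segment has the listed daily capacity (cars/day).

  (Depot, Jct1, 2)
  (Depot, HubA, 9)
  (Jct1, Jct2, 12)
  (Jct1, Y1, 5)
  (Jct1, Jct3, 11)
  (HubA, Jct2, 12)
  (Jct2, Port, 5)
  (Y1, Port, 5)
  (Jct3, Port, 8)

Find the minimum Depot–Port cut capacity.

7

Augment Depot→Jct1→Jct2→Port: bottleneck 2, flow now 2.
Augment Depot→HubA→Jct2→Port: bottleneck 3, flow now 5.
Augment Depot→HubA→Jct2→Jct1→Y1→Port: bottleneck 2, flow now 7. (uses reverse residual edge)
No augmenting path remains; maximum flow = 7.
By max-flow min-cut, the minimum cut capacity equals the max flow.
In the residual graph, reachable from Depot: {Depot, HubA, Jct2}.
Min-cut edges: Depot→Jct1 (2), Jct2→Port (5); capacity 2 + 5 = 7.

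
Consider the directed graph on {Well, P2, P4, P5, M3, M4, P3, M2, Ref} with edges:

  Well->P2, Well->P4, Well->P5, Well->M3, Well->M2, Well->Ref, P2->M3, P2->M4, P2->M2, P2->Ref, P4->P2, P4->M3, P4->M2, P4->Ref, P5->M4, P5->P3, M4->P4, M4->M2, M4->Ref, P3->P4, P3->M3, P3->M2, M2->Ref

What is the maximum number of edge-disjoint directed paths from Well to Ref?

Assign every edge capacity 1; by Menger, the answer equals the max flow.
Path Well→Ref (+1); total 1.
Path Well→P2→Ref (+1); total 2.
Path Well→P4→Ref (+1); total 3.
Path Well→M2→Ref (+1); total 4.
Path Well→P5→M4→Ref (+1); total 5.
No residual Well→Ref path; max flow = 5.
Certifying cut of size 5: {Well→M2, Well→P2, Well→P4, Well→P5, Well→Ref}.

5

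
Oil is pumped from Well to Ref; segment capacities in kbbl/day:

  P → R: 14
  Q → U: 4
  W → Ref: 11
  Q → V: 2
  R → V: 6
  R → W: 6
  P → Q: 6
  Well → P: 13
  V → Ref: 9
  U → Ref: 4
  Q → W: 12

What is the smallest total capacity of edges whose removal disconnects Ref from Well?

Augment Well→P→Q→U→Ref: bottleneck 4, flow now 4.
Augment Well→P→Q→V→Ref: bottleneck 2, flow now 6.
Augment Well→P→R→V→Ref: bottleneck 6, flow now 12.
Augment Well→P→R→W→Ref: bottleneck 1, flow now 13.
No augmenting path remains; maximum flow = 13.
By max-flow min-cut, the minimum cut capacity equals the max flow.
In the residual graph, reachable from Well: {Well}.
Min-cut edges: Well→P (13); capacity 13 = 13.

13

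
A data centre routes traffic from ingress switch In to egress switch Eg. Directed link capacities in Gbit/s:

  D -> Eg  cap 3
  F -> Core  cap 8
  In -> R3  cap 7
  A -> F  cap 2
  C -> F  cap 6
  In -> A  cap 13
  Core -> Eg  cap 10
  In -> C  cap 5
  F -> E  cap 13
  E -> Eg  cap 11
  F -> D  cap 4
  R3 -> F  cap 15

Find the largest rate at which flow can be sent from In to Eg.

Augment In→A→F→E→Eg: bottleneck 2, flow now 2.
Augment In→C→F→E→Eg: bottleneck 5, flow now 7.
Augment In→R3→F→E→Eg: bottleneck 4, flow now 11.
Augment In→R3→F→D→Eg: bottleneck 3, flow now 14.
No augmenting path remains; maximum flow = 14.
In the residual graph, reachable from In: {In, A}.
Min-cut edges: In→C (5), In→R3 (7), A→F (2); capacity 5 + 7 + 2 = 14.
This cut is saturated, so no flow can exceed 14.

14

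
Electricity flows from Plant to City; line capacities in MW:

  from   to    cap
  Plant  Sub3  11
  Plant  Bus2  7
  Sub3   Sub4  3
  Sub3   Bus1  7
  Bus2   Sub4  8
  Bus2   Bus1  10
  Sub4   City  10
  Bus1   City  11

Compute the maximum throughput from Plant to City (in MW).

Augment Plant→Sub3→Sub4→City: bottleneck 3, flow now 3.
Augment Plant→Sub3→Bus1→City: bottleneck 7, flow now 10.
Augment Plant→Bus2→Sub4→City: bottleneck 7, flow now 17.
No augmenting path remains; maximum flow = 17.
In the residual graph, reachable from Plant: {Plant, Sub3}.
Min-cut edges: Plant→Bus2 (7), Sub3→Sub4 (3), Sub3→Bus1 (7); capacity 7 + 3 + 7 = 17.
This cut is saturated, so no flow can exceed 17.

17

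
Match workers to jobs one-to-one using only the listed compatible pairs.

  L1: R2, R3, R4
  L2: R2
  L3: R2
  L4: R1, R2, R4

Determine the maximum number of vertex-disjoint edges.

Unit-capacity flow: source→left, listed edges, right→sink; max matching = max flow.
Augmenting path L1→R2 (+1); matched 1.
Augmenting path L4→R1 (+1); matched 2.
Augmenting path L2→R2→L1→R3 (+1); matched 3.
No augmenting path remains; maximum matching = 3.
König certificate: {L1, L4, R2} is a vertex cover of size 3 (every listed pair touches it), so no matching can be larger.

3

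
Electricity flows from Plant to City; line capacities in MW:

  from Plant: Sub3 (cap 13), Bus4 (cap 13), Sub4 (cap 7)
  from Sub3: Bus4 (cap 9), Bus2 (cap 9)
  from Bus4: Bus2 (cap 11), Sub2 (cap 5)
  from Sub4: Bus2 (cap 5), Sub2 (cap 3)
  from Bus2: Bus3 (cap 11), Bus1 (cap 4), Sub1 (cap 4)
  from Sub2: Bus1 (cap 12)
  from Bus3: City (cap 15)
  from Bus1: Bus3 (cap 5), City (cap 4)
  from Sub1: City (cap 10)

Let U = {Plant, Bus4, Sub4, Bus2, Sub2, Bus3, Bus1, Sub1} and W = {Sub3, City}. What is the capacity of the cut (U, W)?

42

Edges leaving {Plant, Bus4, Sub4, Bus2, Sub2, Bus3, Bus1, Sub1}: Plant→Sub3 (13), Bus3→City (15), Bus1→City (4), Sub1→City (10).
Cut capacity = 13 + 15 + 4 + 10 = 42.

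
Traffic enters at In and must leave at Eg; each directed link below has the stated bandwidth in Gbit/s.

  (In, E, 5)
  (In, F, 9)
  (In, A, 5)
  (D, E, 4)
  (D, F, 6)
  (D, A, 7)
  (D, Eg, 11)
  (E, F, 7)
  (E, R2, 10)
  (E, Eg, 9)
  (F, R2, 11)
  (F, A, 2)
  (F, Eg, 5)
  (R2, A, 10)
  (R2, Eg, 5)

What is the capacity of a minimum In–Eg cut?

14

Augment In→E→Eg: bottleneck 5, flow now 5.
Augment In→F→Eg: bottleneck 5, flow now 10.
Augment In→F→R2→Eg: bottleneck 4, flow now 14.
No augmenting path remains; maximum flow = 14.
By max-flow min-cut, the minimum cut capacity equals the max flow.
In the residual graph, reachable from In: {In, A}.
Min-cut edges: In→E (5), In→F (9); capacity 5 + 9 = 14.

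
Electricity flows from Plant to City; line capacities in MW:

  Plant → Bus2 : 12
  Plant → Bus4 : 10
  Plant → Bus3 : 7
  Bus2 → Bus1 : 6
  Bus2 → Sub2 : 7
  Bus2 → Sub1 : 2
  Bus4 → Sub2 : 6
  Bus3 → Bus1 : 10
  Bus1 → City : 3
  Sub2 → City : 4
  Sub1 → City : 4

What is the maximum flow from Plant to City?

9

Augment Plant→Bus2→Bus1→City: bottleneck 3, flow now 3.
Augment Plant→Bus2→Sub2→City: bottleneck 4, flow now 7.
Augment Plant→Bus2→Sub1→City: bottleneck 2, flow now 9.
No augmenting path remains; maximum flow = 9.
In the residual graph, reachable from Plant: {Plant, Bus2, Bus4, Bus3, Bus1, Sub2}.
Min-cut edges: Bus2→Sub1 (2), Bus1→City (3), Sub2→City (4); capacity 2 + 3 + 4 = 9.
This cut is saturated, so no flow can exceed 9.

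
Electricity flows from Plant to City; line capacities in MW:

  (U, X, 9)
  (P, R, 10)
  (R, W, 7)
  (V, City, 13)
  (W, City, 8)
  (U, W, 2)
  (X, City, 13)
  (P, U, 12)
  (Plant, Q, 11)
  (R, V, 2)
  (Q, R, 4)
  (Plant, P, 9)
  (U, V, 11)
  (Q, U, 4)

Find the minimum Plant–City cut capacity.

Augment Plant→P→R→V→City: bottleneck 2, flow now 2.
Augment Plant→P→R→W→City: bottleneck 7, flow now 9.
Augment Plant→Q→U→V→City: bottleneck 4, flow now 13.
Augment Plant→Q→R→P→U→V→City: bottleneck 4, flow now 17. (uses reverse residual edge)
No augmenting path remains; maximum flow = 17.
By max-flow min-cut, the minimum cut capacity equals the max flow.
In the residual graph, reachable from Plant: {Plant, Q}.
Min-cut edges: Plant→P (9), Q→R (4), Q→U (4); capacity 9 + 4 + 4 = 17.

17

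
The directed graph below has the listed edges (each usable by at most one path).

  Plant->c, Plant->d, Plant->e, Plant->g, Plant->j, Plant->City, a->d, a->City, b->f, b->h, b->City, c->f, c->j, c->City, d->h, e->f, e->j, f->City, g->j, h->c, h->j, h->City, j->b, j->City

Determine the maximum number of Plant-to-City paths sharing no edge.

Assign every edge capacity 1; by Menger, the answer equals the max flow.
Path Plant→City (+1); total 1.
Path Plant→c→City (+1); total 2.
Path Plant→j→City (+1); total 3.
Path Plant→d→h→City (+1); total 4.
Path Plant→e→f→City (+1); total 5.
Path Plant→g→j→b→City (+1); total 6.
No residual Plant→City path; max flow = 6.
Certifying cut of size 6: {Plant→City, Plant→c, Plant→d, Plant→e, Plant→g, Plant→j}.

6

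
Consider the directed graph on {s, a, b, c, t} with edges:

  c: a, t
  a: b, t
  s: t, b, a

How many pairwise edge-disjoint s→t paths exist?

Assign every edge capacity 1; by Menger, the answer equals the max flow.
Path s→t (+1); total 1.
Path s→a→t (+1); total 2.
No residual s→t path; max flow = 2.
Certifying cut of size 2: {s→a, s→t}.

2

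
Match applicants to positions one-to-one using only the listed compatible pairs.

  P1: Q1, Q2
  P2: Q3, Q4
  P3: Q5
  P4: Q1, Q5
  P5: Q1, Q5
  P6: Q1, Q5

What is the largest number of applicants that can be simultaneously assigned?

4

Unit-capacity flow: source→left, listed edges, right→sink; max matching = max flow.
Augmenting path P1→Q1 (+1); matched 1.
Augmenting path P2→Q3 (+1); matched 2.
Augmenting path P3→Q5 (+1); matched 3.
Augmenting path P4→Q1→P1→Q2 (+1); matched 4.
No augmenting path remains; maximum matching = 4.
König certificate: {P1, P2, Q1, Q5} is a vertex cover of size 4 (every listed pair touches it), so no matching can be larger.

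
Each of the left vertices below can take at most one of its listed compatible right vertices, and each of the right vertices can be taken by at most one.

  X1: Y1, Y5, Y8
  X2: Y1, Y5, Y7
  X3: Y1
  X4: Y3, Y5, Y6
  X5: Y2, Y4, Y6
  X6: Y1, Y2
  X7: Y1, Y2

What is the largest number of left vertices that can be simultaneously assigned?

Unit-capacity flow: source→left, listed edges, right→sink; max matching = max flow.
Augmenting path X1→Y1 (+1); matched 1.
Augmenting path X2→Y5 (+1); matched 2.
Augmenting path X4→Y3 (+1); matched 3.
Augmenting path X5→Y2 (+1); matched 4.
Augmenting path X3→Y1→X1→Y8 (+1); matched 5.
Augmenting path X6→Y2→X5→Y4 (+1); matched 6.
No augmenting path remains; maximum matching = 6.
König certificate: {X1, X2, X4, X5, Y1, Y2} is a vertex cover of size 6 (every listed pair touches it), so no matching can be larger.

6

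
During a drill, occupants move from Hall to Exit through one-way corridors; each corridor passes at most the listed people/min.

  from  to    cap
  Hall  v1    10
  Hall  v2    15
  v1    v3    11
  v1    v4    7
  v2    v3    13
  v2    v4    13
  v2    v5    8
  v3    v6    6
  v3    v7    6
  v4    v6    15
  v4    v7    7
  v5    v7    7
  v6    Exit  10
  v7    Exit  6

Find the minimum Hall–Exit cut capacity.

16

Augment Hall→v1→v3→v6→Exit: bottleneck 6, flow now 6.
Augment Hall→v1→v3→v7→Exit: bottleneck 4, flow now 10.
Augment Hall→v2→v3→v7→Exit: bottleneck 2, flow now 12.
Augment Hall→v2→v4→v6→Exit: bottleneck 4, flow now 16.
No augmenting path remains; maximum flow = 16.
By max-flow min-cut, the minimum cut capacity equals the max flow.
In the residual graph, reachable from Hall: {Hall, v1, v2, v3, v4, v5, v6, v7}.
Min-cut edges: v6→Exit (10), v7→Exit (6); capacity 10 + 6 = 16.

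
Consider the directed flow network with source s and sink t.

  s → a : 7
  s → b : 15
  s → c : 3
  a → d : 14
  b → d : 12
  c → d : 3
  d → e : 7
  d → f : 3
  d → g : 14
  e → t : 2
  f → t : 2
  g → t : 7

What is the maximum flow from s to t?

Augment s→a→d→e→t: bottleneck 2, flow now 2.
Augment s→a→d→f→t: bottleneck 2, flow now 4.
Augment s→a→d→g→t: bottleneck 3, flow now 7.
Augment s→b→d→g→t: bottleneck 4, flow now 11.
No augmenting path remains; maximum flow = 11.
In the residual graph, reachable from s: {s, a, b, c, d, e, f, g}.
Min-cut edges: e→t (2), f→t (2), g→t (7); capacity 2 + 2 + 7 = 11.
This cut is saturated, so no flow can exceed 11.

11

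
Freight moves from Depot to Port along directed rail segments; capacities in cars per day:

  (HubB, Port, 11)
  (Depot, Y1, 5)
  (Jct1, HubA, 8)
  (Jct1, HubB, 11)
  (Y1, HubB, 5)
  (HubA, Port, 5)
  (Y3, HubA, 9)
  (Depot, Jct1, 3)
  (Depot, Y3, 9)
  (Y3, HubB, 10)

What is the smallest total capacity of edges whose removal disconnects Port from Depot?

Augment Depot→Y3→HubB→Port: bottleneck 9, flow now 9.
Augment Depot→Jct1→HubB→Port: bottleneck 2, flow now 11.
Augment Depot→Jct1→HubA→Port: bottleneck 1, flow now 12.
Augment Depot→Y1→HubB→Y3→HubA→Port: bottleneck 4, flow now 16. (uses reverse residual edge)
No augmenting path remains; maximum flow = 16.
By max-flow min-cut, the minimum cut capacity equals the max flow.
In the residual graph, reachable from Depot: {Depot, Y3, Jct1, Y1, HubB, HubA}.
Min-cut edges: HubB→Port (11), HubA→Port (5); capacity 11 + 5 = 16.

16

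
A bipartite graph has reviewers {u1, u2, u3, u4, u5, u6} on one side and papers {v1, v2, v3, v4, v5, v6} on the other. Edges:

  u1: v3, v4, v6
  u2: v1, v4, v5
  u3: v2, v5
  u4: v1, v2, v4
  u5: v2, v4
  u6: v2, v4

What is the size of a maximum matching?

5

Unit-capacity flow: source→left, listed edges, right→sink; max matching = max flow.
Augmenting path u1→v3 (+1); matched 1.
Augmenting path u2→v1 (+1); matched 2.
Augmenting path u3→v2 (+1); matched 3.
Augmenting path u4→v4 (+1); matched 4.
Augmenting path u5→v2→u3→v5 (+1); matched 5.
No augmenting path remains; maximum matching = 5.
König certificate: {u1, v1, v2, v4, v5} is a vertex cover of size 5 (every listed pair touches it), so no matching can be larger.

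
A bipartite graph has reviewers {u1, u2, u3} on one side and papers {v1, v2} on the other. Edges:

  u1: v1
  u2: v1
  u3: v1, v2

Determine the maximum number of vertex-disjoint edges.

2

Unit-capacity flow: source→left, listed edges, right→sink; max matching = max flow.
Augmenting path u1→v1 (+1); matched 1.
Augmenting path u3→v2 (+1); matched 2.
No augmenting path remains; maximum matching = 2.
König certificate: {u3, v1} is a vertex cover of size 2 (every listed pair touches it), so no matching can be larger.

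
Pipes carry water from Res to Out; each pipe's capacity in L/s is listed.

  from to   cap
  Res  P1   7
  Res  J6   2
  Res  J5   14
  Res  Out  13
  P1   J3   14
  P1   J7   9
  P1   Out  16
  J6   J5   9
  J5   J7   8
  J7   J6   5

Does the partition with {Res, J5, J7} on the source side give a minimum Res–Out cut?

No — its capacity is 27, but the minimum cut has capacity 20.

Given cut capacity: 7 + 2 + 13 + 5 = 27.
Augment Res→Out: bottleneck 13, flow now 13.
Augment Res→P1→Out: bottleneck 7, flow now 20.
No augmenting path remains; maximum flow = 20.
In the residual graph, reachable from Res: {Res, J6, J5, J7}.
Min-cut edges: Res→P1 (7), Res→Out (13); capacity 7 + 13 = 20.
Cut capacity 27 exceeds the max flow 20, so it is not minimum.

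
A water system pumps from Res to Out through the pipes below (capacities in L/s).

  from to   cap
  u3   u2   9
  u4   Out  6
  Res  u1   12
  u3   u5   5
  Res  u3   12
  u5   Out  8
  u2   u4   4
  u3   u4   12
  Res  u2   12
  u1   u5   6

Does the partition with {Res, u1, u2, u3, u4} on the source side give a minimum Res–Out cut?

No — its capacity is 17, but the minimum cut has capacity 14.

Given cut capacity: 6 + 5 + 6 = 17.
Augment Res→u1→u5→Out: bottleneck 6, flow now 6.
Augment Res→u2→u4→Out: bottleneck 4, flow now 10.
Augment Res→u3→u4→Out: bottleneck 2, flow now 12.
Augment Res→u3→u5→Out: bottleneck 2, flow now 14.
No augmenting path remains; maximum flow = 14.
In the residual graph, reachable from Res: {Res, u1, u2, u3, u4, u5}.
Min-cut edges: u4→Out (6), u5→Out (8); capacity 6 + 8 = 14.
Cut capacity 17 exceeds the max flow 14, so it is not minimum.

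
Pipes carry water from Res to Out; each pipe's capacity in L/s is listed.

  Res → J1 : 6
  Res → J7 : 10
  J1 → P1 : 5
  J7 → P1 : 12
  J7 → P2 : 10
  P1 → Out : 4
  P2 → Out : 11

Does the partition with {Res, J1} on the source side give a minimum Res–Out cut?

No — its capacity is 15, but the minimum cut has capacity 14.

Given cut capacity: 10 + 5 = 15.
Augment Res→J1→P1→Out: bottleneck 4, flow now 4.
Augment Res→J7→P2→Out: bottleneck 10, flow now 14.
No augmenting path remains; maximum flow = 14.
In the residual graph, reachable from Res: {Res, J1, P1}.
Min-cut edges: Res→J7 (10), P1→Out (4); capacity 10 + 4 = 14.
Cut capacity 15 exceeds the max flow 14, so it is not minimum.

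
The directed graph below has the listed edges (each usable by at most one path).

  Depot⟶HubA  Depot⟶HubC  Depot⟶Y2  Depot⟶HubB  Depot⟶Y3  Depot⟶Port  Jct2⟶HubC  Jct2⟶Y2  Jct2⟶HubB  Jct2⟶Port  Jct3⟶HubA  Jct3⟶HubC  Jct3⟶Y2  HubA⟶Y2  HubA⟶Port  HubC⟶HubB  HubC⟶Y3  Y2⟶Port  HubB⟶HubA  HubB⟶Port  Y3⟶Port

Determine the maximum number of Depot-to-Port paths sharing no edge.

Assign every edge capacity 1; by Menger, the answer equals the max flow.
Path Depot→Port (+1); total 1.
Path Depot→HubA→Port (+1); total 2.
Path Depot→Y2→Port (+1); total 3.
Path Depot→HubB→Port (+1); total 4.
Path Depot→Y3→Port (+1); total 5.
No residual Depot→Port path; max flow = 5.
Certifying cut of size 5: {Depot→Port, HubA→Port, HubB→Port, Y2→Port, Y3→Port}.

5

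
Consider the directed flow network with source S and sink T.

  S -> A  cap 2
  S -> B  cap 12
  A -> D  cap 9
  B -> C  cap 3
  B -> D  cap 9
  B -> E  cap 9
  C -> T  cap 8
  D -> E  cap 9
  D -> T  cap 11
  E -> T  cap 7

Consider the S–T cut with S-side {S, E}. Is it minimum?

No — its capacity is 21, but the minimum cut has capacity 14.

Given cut capacity: 2 + 12 + 7 = 21.
Augment S→A→D→T: bottleneck 2, flow now 2.
Augment S→B→C→T: bottleneck 3, flow now 5.
Augment S→B→D→T: bottleneck 9, flow now 14.
No augmenting path remains; maximum flow = 14.
In the residual graph, reachable from S: {S}.
Min-cut edges: S→A (2), S→B (12); capacity 2 + 12 = 14.
Cut capacity 21 exceeds the max flow 14, so it is not minimum.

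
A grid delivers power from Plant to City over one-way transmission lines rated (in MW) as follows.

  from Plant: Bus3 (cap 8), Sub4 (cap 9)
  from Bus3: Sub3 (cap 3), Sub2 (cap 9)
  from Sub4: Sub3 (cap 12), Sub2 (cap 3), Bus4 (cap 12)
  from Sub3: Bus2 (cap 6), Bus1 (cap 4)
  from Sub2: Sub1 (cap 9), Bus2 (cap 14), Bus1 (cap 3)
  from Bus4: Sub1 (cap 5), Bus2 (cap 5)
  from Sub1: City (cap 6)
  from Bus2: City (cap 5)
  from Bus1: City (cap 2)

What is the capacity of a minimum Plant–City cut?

13

Augment Plant→Bus3→Sub3→Bus2→City: bottleneck 3, flow now 3.
Augment Plant→Bus3→Sub2→Sub1→City: bottleneck 5, flow now 8.
Augment Plant→Sub4→Sub3→Bus2→City: bottleneck 2, flow now 10.
Augment Plant→Sub4→Sub3→Bus1→City: bottleneck 2, flow now 12.
Augment Plant→Sub4→Sub2→Sub1→City: bottleneck 1, flow now 13.
No augmenting path remains; maximum flow = 13.
By max-flow min-cut, the minimum cut capacity equals the max flow.
In the residual graph, reachable from Plant: {Plant, Bus3, Sub4, Sub3, Sub2, Bus4, Sub1, Bus2, Bus1}.
Min-cut edges: Sub1→City (6), Bus2→City (5), Bus1→City (2); capacity 6 + 5 + 2 = 13.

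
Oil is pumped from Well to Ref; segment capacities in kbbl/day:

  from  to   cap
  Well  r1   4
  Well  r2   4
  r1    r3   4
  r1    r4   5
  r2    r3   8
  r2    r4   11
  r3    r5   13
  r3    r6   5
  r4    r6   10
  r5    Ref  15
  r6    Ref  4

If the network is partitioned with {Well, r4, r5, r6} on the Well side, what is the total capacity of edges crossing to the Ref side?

Edges leaving {Well, r4, r5, r6}: Well→r1 (4), Well→r2 (4), r5→Ref (15), r6→Ref (4).
Cut capacity = 4 + 4 + 15 + 4 = 27.

27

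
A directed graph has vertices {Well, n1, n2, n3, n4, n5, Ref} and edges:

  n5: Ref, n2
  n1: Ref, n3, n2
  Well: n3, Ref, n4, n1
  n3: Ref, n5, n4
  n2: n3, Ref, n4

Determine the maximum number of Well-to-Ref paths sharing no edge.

3

Assign every edge capacity 1; by Menger, the answer equals the max flow.
Path Well→Ref (+1); total 1.
Path Well→n1→Ref (+1); total 2.
Path Well→n3→Ref (+1); total 3.
No residual Well→Ref path; max flow = 3.
Certifying cut of size 3: {Well→Ref, Well→n1, Well→n3}.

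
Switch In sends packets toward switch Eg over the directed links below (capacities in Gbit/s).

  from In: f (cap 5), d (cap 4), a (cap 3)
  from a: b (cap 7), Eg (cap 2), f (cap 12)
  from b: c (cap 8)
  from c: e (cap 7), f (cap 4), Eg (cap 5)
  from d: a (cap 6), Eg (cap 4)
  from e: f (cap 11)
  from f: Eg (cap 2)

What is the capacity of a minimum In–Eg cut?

Augment In→a→Eg: bottleneck 2, flow now 2.
Augment In→d→Eg: bottleneck 4, flow now 6.
Augment In→f→Eg: bottleneck 2, flow now 8.
Augment In→a→b→c→Eg: bottleneck 1, flow now 9.
No augmenting path remains; maximum flow = 9.
By max-flow min-cut, the minimum cut capacity equals the max flow.
In the residual graph, reachable from In: {In, f}.
Min-cut edges: In→a (3), In→d (4), f→Eg (2); capacity 3 + 4 + 2 = 9.

9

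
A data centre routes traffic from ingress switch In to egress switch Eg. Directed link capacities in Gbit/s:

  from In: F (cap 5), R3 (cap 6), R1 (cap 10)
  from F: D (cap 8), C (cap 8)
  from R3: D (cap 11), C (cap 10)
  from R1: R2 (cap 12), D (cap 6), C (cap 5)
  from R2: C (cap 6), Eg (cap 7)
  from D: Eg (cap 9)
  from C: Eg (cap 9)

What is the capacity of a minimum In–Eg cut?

21

Augment In→F→D→Eg: bottleneck 5, flow now 5.
Augment In→R3→D→Eg: bottleneck 4, flow now 9.
Augment In→R3→C→Eg: bottleneck 2, flow now 11.
Augment In→R1→R2→Eg: bottleneck 7, flow now 18.
Augment In→R1→C→Eg: bottleneck 3, flow now 21.
No augmenting path remains; maximum flow = 21.
By max-flow min-cut, the minimum cut capacity equals the max flow.
In the residual graph, reachable from In: {In}.
Min-cut edges: In→F (5), In→R3 (6), In→R1 (10); capacity 5 + 6 + 10 = 21.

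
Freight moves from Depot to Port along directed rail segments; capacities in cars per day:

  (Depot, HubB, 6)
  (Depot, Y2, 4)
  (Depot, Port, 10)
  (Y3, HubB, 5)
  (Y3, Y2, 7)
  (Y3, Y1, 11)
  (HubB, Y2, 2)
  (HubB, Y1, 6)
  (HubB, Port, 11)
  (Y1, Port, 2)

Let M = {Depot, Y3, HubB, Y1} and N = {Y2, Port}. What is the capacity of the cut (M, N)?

Edges leaving {Depot, Y3, HubB, Y1}: Depot→Y2 (4), Depot→Port (10), Y3→Y2 (7), HubB→Y2 (2), HubB→Port (11), Y1→Port (2).
Cut capacity = 4 + 10 + 7 + 2 + 11 + 2 = 36.

36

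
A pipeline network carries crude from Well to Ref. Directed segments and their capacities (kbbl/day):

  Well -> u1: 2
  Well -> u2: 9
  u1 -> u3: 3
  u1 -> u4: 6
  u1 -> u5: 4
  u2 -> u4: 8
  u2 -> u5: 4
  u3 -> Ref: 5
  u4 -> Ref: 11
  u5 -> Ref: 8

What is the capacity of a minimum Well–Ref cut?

Augment Well→u1→u3→Ref: bottleneck 2, flow now 2.
Augment Well→u2→u4→Ref: bottleneck 8, flow now 10.
Augment Well→u2→u5→Ref: bottleneck 1, flow now 11.
No augmenting path remains; maximum flow = 11.
By max-flow min-cut, the minimum cut capacity equals the max flow.
In the residual graph, reachable from Well: {Well}.
Min-cut edges: Well→u1 (2), Well→u2 (9); capacity 2 + 9 = 11.

11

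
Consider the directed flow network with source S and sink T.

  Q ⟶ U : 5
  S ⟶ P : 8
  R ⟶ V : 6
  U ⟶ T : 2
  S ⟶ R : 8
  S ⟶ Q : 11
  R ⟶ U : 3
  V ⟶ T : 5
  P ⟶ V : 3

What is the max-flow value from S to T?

Augment S→P→V→T: bottleneck 3, flow now 3.
Augment S→Q→U→T: bottleneck 2, flow now 5.
Augment S→R→V→T: bottleneck 2, flow now 7.
No augmenting path remains; maximum flow = 7.
In the residual graph, reachable from S: {S, P, Q, R, U, V}.
Min-cut edges: U→T (2), V→T (5); capacity 2 + 5 = 7.
This cut is saturated, so no flow can exceed 7.

7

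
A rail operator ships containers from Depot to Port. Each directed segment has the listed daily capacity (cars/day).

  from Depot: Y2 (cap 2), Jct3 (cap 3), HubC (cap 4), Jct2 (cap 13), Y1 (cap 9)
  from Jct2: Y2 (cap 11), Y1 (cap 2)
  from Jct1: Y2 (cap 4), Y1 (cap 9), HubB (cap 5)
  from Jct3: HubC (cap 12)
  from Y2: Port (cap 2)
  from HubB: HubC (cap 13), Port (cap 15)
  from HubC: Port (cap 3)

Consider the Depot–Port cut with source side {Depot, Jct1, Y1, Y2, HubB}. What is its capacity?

50

Edges leaving {Depot, Jct1, Y1, Y2, HubB}: Depot→Jct2 (13), Depot→Jct3 (3), Depot→HubC (4), Y2→Port (2), HubB→HubC (13), HubB→Port (15).
Cut capacity = 13 + 3 + 4 + 2 + 13 + 15 = 50.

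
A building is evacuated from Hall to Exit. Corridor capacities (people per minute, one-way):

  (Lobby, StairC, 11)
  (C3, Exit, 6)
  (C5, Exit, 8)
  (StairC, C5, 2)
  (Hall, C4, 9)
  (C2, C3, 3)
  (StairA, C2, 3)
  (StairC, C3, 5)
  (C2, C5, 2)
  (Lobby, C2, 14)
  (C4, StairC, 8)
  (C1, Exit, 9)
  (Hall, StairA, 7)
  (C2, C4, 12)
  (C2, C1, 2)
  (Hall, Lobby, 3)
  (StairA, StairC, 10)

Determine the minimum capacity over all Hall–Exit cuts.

12

Augment Hall→StairA→StairC→C3→Exit: bottleneck 5, flow now 5.
Augment Hall→StairA→StairC→C5→Exit: bottleneck 2, flow now 7.
Augment Hall→Lobby→C2→C1→Exit: bottleneck 2, flow now 9.
Augment Hall→Lobby→C2→C3→Exit: bottleneck 1, flow now 10.
Augment Hall→C4→StairC→StairA→C2→C5→Exit: bottleneck 2, flow now 12. (uses reverse residual edge)
No augmenting path remains; maximum flow = 12.
By max-flow min-cut, the minimum cut capacity equals the max flow.
In the residual graph, reachable from Hall: {Hall, StairA, Lobby, C4, StairC, C2, C3}.
Min-cut edges: StairC→C5 (2), C2→C1 (2), C2→C5 (2), C3→Exit (6); capacity 2 + 2 + 2 + 6 = 12.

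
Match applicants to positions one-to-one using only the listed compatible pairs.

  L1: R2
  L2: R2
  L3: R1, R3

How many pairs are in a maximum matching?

2

Unit-capacity flow: source→left, listed edges, right→sink; max matching = max flow.
Augmenting path L1→R2 (+1); matched 1.
Augmenting path L3→R1 (+1); matched 2.
No augmenting path remains; maximum matching = 2.
König certificate: {L3, R2} is a vertex cover of size 2 (every listed pair touches it), so no matching can be larger.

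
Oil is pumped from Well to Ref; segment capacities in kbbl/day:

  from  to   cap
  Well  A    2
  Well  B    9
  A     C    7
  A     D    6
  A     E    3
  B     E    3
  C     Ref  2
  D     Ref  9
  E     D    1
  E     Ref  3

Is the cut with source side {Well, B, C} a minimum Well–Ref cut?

No — its capacity is 7, but the minimum cut has capacity 5.

Given cut capacity: 2 + 3 + 2 = 7.
Augment Well→A→C→Ref: bottleneck 2, flow now 2.
Augment Well→B→E→Ref: bottleneck 3, flow now 5.
No augmenting path remains; maximum flow = 5.
In the residual graph, reachable from Well: {Well, B}.
Min-cut edges: Well→A (2), B→E (3); capacity 2 + 3 = 5.
Cut capacity 7 exceeds the max flow 5, so it is not minimum.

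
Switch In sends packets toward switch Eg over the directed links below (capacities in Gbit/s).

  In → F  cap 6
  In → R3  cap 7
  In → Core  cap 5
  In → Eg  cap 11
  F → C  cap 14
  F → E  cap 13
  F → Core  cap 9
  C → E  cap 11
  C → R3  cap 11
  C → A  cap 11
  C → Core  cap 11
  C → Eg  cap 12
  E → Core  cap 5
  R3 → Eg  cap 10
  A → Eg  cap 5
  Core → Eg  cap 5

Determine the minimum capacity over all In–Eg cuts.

Augment In→Eg: bottleneck 11, flow now 11.
Augment In→R3→Eg: bottleneck 7, flow now 18.
Augment In→Core→Eg: bottleneck 5, flow now 23.
Augment In→F→C→Eg: bottleneck 6, flow now 29.
No augmenting path remains; maximum flow = 29.
By max-flow min-cut, the minimum cut capacity equals the max flow.
In the residual graph, reachable from In: {In}.
Min-cut edges: In→F (6), In→R3 (7), In→Core (5), In→Eg (11); capacity 6 + 7 + 5 + 11 = 29.

29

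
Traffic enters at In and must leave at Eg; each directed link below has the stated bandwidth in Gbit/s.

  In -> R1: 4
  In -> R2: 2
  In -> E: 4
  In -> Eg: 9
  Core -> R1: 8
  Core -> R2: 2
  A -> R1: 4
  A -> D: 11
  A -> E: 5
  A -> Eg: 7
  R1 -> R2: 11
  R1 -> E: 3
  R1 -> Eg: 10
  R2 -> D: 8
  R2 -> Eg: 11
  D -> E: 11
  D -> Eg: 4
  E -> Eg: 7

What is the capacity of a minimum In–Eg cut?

19

Augment In→Eg: bottleneck 9, flow now 9.
Augment In→R1→Eg: bottleneck 4, flow now 13.
Augment In→R2→Eg: bottleneck 2, flow now 15.
Augment In→E→Eg: bottleneck 4, flow now 19.
No augmenting path remains; maximum flow = 19.
By max-flow min-cut, the minimum cut capacity equals the max flow.
In the residual graph, reachable from In: {In}.
Min-cut edges: In→R1 (4), In→R2 (2), In→E (4), In→Eg (9); capacity 4 + 2 + 4 + 9 = 19.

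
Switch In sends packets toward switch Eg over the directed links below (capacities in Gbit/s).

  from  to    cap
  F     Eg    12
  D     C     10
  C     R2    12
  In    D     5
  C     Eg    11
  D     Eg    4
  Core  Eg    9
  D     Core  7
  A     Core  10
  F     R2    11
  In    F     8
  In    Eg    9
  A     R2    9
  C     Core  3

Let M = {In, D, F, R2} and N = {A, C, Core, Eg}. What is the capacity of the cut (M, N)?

Edges leaving {In, D, F, R2}: In→Eg (9), D→C (10), D→Core (7), D→Eg (4), F→Eg (12).
Cut capacity = 9 + 10 + 7 + 4 + 12 = 42.

42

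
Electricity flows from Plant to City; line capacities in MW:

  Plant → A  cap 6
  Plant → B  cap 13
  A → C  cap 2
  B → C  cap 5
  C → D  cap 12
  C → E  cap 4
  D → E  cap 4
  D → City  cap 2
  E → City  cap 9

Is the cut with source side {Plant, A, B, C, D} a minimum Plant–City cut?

Given cut capacity: 4 + 4 + 2 = 10.
Augment Plant→A→C→D→City: bottleneck 2, flow now 2.
Augment Plant→B→C→E→City: bottleneck 4, flow now 6.
Augment Plant→B→C→D→E→City: bottleneck 1, flow now 7.
No augmenting path remains; maximum flow = 7.
In the residual graph, reachable from Plant: {Plant, A, B}.
Min-cut edges: A→C (2), B→C (5); capacity 2 + 5 = 7.
Cut capacity 10 exceeds the max flow 7, so it is not minimum.

No — its capacity is 10, but the minimum cut has capacity 7.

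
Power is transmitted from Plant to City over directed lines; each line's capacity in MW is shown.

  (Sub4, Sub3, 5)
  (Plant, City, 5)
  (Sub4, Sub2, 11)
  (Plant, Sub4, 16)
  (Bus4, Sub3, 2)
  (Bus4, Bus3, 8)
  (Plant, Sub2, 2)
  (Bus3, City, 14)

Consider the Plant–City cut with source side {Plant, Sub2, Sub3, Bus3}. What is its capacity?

Edges leaving {Plant, Sub2, Sub3, Bus3}: Plant→Sub4 (16), Plant→City (5), Bus3→City (14).
Cut capacity = 16 + 5 + 14 = 35.

35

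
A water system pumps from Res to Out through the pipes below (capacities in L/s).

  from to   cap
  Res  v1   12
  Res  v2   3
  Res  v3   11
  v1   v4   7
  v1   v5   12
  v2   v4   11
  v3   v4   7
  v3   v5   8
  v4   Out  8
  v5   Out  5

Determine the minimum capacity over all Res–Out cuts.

Augment Res→v1→v4→Out: bottleneck 7, flow now 7.
Augment Res→v1→v5→Out: bottleneck 5, flow now 12.
Augment Res→v2→v4→Out: bottleneck 1, flow now 13.
No augmenting path remains; maximum flow = 13.
By max-flow min-cut, the minimum cut capacity equals the max flow.
In the residual graph, reachable from Res: {Res, v1, v2, v3, v4, v5}.
Min-cut edges: v4→Out (8), v5→Out (5); capacity 8 + 5 = 13.

13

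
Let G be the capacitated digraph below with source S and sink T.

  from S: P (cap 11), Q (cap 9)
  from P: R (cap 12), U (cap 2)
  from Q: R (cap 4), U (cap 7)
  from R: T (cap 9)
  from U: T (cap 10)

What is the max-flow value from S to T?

18

Augment S→P→R→T: bottleneck 9, flow now 9.
Augment S→P→U→T: bottleneck 2, flow now 11.
Augment S→Q→U→T: bottleneck 7, flow now 18.
No augmenting path remains; maximum flow = 18.
In the residual graph, reachable from S: {S, P, Q, R}.
Min-cut edges: P→U (2), Q→U (7), R→T (9); capacity 2 + 7 + 9 = 18.
This cut is saturated, so no flow can exceed 18.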